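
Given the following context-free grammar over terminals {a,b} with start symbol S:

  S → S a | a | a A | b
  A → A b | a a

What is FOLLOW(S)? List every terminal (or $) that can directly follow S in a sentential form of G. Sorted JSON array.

FIRST sets, iterate to fixpoint:
pass 1:
  A via A→a a: +{a}
  S via S→a: +{a}
  S via S→b: +{b}
  S: {a,b}  A: {a}
pass 2: (no change)
  S: {a,b}  A: {a}

FOLLOW iteration:
FOLLOW(S) := {$}
iter 1:
  A→A b: FOLLOW(A) ⊇ FIRST(b) = {b}; new: +{b}
  S→S a: FOLLOW(S) ⊇ FIRST(a) = {a}; new: +{a}
  S→a A: FOLLOW(A) ⊇ FOLLOW(S) ⊇ {$,a}; new: +{$,a}
  FOLLOW[S]={$,a}  FOLLOW[A]={$,a,b}
iter 2: (stable)
  FOLLOW[S]={$,a}  FOLLOW[A]={$,a,b}

FOLLOW(S) = ["$", "a"]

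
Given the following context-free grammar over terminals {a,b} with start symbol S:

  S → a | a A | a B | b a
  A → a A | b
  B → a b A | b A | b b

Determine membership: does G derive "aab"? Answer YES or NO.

Convert to CNF:
  S -> T0 A | T0 B | T1 T0 | a
  A -> T0 A | b
  B -> T0 X2 | T1 A | T1 T1
  T0 -> a
  T1 -> b
  X2 -> T1 A

Fill CYK table bottom-up:
  cell(0,0) a: {S,T0}  orig:{S}
  cell(1,1) a: {S,T0}  orig:{S}
  cell(2,2) b: {A,T1}  orig:{A}
  cell(0,1) aa: ∅
  cell(1,2) ab: {A,S}
  cell(0,2) aab: {A,S}

S ∈ T[0,2] ⇒ YES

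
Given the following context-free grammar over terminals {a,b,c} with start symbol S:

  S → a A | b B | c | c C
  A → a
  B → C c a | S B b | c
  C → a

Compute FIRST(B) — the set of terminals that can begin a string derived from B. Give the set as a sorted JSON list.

FIRST sets, iterate to fixpoint:
round 1:
  A via A→a: +{a}
  B via B→c: +{c}
  C via C→a: +{a}
  S via S→a A: +{a}
  S via S→b B: +{b}
  S via S→c: +{c}
  FIRST(S)={a,b,c}  FIRST(A)={a}  FIRST(B)={c}  FIRST(C)={a}
round 2:
  B via B→C c a: +{a}
  B via B→S B b: +{b}
  FIRST(S)={a,b,c}  FIRST(A)={a}  FIRST(B)={a,b,c}  FIRST(C)={a}
round 3: done
  FIRST(S)={a,b,c}  FIRST(A)={a}  FIRST(B)={a,b,c}  FIRST(C)={a}

FIRST(B) = ["a", "b", "c"]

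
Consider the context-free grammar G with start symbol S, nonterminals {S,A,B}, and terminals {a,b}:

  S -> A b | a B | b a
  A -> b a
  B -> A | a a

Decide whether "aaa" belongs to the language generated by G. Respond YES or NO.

CNF form of G:
  S -> A T0 | T0 T1 | T1 B
  A -> T0 T1
  B -> T0 T1 | T1 T1
  T0 -> b
  T1 -> a

CYK fill:
  [0..0]={T1}  "a"  orig:{}
  [1..1]={T1}  "a"  orig:{}
  [2..2]={T1}  "a"  orig:{}
  [0..1]={B}  "aa"
  [1..2]={B}  "aa"
  [0..2]={S}  "aaa"

S ∈ T[0,2] ⇒ YES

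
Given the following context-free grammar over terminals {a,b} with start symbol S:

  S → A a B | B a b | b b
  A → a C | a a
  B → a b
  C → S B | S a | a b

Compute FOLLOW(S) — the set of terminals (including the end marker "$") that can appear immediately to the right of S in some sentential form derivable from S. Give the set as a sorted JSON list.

Compute FIRST by fixpoint:
pass 1:
  A via A→a C: +{a}
  B via B→a b: +{a}
  C via C→a b: +{a}
  S via S→A a B: +{a}
  S via S→b b: +{b}
  FIRST(S)={a,b}  FIRST(A)={a}  FIRST(B)={a}  FIRST(C)={a}
pass 2:
  C via C→S B: +{b}
  FIRST(S)={a,b}  FIRST(A)={a}  FIRST(B)={a}  FIRST(C)={a,b}
pass 3: (no change)
  FIRST(S)={a,b}  FIRST(A)={a}  FIRST(B)={a}  FIRST(C)={a,b}

Compute FOLLOW by fixpoint:
initialize: $ ∈ FOLLOW(S)
iter 1:
  C→S B: FOLLOW(S) ⊇ FIRST(B) = {a}; new: +{a}
  S→A a B: FOLLOW(A) ⊇ FIRST(a) = {a}; new: +{a}
  S→A a B: FOLLOW(B) ⊇ FOLLOW(S) ⊇ {$,a}; new: +{$,a}
  FOLLOW[S]={$,a}  FOLLOW[A]={a}  FOLLOW[B]={$,a}  FOLLOW[C]={}
iter 2:
  A→a C: FOLLOW(C) ⊇ FOLLOW(A) ⊇ {a}; new: +{a}
  FOLLOW[S]={$,a}  FOLLOW[A]={a}  FOLLOW[B]={$,a}  FOLLOW[C]={a}
iter 3: — fixpoint
  FOLLOW[S]={$,a}  FOLLOW[A]={a}  FOLLOW[B]={$,a}  FOLLOW[C]={a}

FOLLOW(S) = ["$", "a"]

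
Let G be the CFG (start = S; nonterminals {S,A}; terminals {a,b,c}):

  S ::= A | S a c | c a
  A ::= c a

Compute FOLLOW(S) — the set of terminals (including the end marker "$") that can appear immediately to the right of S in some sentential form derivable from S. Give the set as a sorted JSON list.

FIRST sets, iterate to fixpoint:
pass 1:
  A via A→c a: +{c}
  S via S→A: +{c}
  FIRST(S)={c}  FIRST(A)={c}
pass 2: (stable)
  FIRST(S)={c}  FIRST(A)={c}

FOLLOW iteration:
initialize: $ ∈ FOLLOW(S)
round 1:
  S→A: FOLLOW(A) ⊇ FOLLOW(S) ⊇ {$}; new: +{$}
  S→S a c: FOLLOW(S) ⊇ FIRST(a) = {a}; new: +{a}
  S: {$,a}  A: {$}
round 2:
  S→A: FOLLOW(A) ⊇ FOLLOW(S) ⊇ {$,a}; new: +{a}
  S: {$,a}  A: {$,a}
round 3: — fixpoint
  S: {$,a}  A: {$,a}

FOLLOW(S) = ["$", "a"]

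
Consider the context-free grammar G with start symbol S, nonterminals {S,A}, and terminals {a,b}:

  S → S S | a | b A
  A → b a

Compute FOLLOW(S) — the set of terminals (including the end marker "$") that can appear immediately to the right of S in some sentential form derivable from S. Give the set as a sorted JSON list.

FIRST iteration:
round 1:
  A via A→b a: +{b}
  S via S→a: +{a}
  S via S→b A: +{b}
  FIRST[S]={a,b}  FIRST[A]={b}
round 2: (stable)
  FIRST[S]={a,b}  FIRST[A]={b}

FOLLOW sets:
FOLLOW(S) := {$}
[1]
  S→S S: FOLLOW(S) ⊇ FIRST(S) = {a,b}; new: +{a,b}
  S→b A: FOLLOW(A) ⊇ FOLLOW(S) ⊇ {$,a,b}; new: +{$,a,b}
  FOLLOW[S]={$,a,b}  FOLLOW[A]={$,a,b}
[2] (no change)
  FOLLOW[S]={$,a,b}  FOLLOW[A]={$,a,b}

FOLLOW(S) = ["$", "a", "b"]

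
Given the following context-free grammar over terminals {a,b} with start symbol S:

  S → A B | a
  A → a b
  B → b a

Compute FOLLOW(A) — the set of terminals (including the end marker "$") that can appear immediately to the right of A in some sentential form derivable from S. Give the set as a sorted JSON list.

FIRST iteration:
iter 1:
  A via A→a b: +{a}
  B via B→b a: +{b}
  S via S→A B: +{a}
  FIRST[S]={a}  FIRST[A]={a}  FIRST[B]={b}
iter 2: done
  FIRST[S]={a}  FIRST[A]={a}  FIRST[B]={b}

FOLLOW iteration:
seed FOLLOW(S) with $
[1]
  S→A B: FOLLOW(A) ⊇ FIRST(B) = {b}; new: +{b}
  S→A B: FOLLOW(B) ⊇ FOLLOW(S) ⊇ {$}; new: +{$}
  FOLLOW(S)={$}  FOLLOW(A)={b}  FOLLOW(B)={$}
[2] done
  FOLLOW(S)={$}  FOLLOW(A)={b}  FOLLOW(B)={$}

FOLLOW(A) = ["b"]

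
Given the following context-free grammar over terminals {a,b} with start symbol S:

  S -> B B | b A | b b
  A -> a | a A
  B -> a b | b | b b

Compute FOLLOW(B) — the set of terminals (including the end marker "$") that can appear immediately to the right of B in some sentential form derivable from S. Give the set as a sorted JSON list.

Compute FIRST by fixpoint:
pass 1:
  A via A→a: +{a}
  B via B→a b: +{a}
  B via B→b: +{b}
  S via S→B B: +{a,b}
  FIRST(S)={a,b}  FIRST(A)={a}  FIRST(B)={a,b}
pass 2: (no change)
  FIRST(S)={a,b}  FIRST(A)={a}  FIRST(B)={a,b}

FOLLOW sets:
seed FOLLOW(S) with $
round 1:
  S→B B: FOLLOW(B) ⊇ FIRST(B) = {a,b}; new: +{a,b}
  S→B B: FOLLOW(B) ⊇ FOLLOW(S) ⊇ {$}; new: +{$}
  S→b A: FOLLOW(A) ⊇ FOLLOW(S) ⊇ {$}; new: +{$}
  FOLLOW[S]={$}  FOLLOW[A]={$}  FOLLOW[B]={$,a,b}
round 2: (stable)
  FOLLOW[S]={$}  FOLLOW[A]={$}  FOLLOW[B]={$,a,b}

FOLLOW(B) = ["$", "a", "b"]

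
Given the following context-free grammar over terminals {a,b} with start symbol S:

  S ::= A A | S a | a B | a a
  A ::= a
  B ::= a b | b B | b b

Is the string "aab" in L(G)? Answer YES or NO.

CNF form of G:
  S -> A A | S T0 | T0 B | T0 T0
  A -> a
  B -> T0 T1 | T1 B | T1 T1
  T0 -> a
  T1 -> b

CYK fill:
  cell(0,0) a: {A,T0}  orig:{A}
  cell(1,1) a: {A,T0}  orig:{A}
  cell(2,2) b: {T1}  orig:{}
  cell(0,1) aa: {S}
  cell(1,2) ab: {B}
  cell(0,2) aab: {S}

S ∈ T[0,2] ⇒ YES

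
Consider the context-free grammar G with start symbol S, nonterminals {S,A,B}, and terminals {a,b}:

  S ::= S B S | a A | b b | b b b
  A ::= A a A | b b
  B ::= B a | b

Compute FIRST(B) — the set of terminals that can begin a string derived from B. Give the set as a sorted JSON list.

Compute FIRST by fixpoint:
[1]
  A via A→b b: +{b}
  B via B→b: +{b}
  S via S→a A: +{a}
  S via S→b b: +{b}
  S: {a,b}  A: {b}  B: {b}
[2] (stable)
  S: {a,b}  A: {b}  B: {b}

FIRST(B) = ["b"]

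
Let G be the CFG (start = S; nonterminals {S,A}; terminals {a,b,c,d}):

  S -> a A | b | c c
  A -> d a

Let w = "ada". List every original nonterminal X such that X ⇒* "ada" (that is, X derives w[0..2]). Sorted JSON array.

CNF form of G:
  S -> T1 A | T2 T2 | b
  A -> T0 T1
  T0 -> d
  T1 -> a
  T2 -> c

CYK fill, restricted to cells inside w[0..2]:
  T[0,0] 'a' = {T1}  orig:{}
  T[1,1] 'd' = {T0}  orig:{}
  T[2,2] 'a' = {T1}  orig:{}
  T[0,1] 'ad' = ∅
  T[1,2] 'da' = {A}
  T[0,2] 'ada' = {S}

Original NTs in T[0,2] deriving "ada": ["S"]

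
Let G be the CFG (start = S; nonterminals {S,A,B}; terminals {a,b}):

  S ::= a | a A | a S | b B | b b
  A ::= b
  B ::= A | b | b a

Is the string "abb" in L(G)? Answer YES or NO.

CNF form of G:
  S -> T0 B | T0 T0 | T1 A | T1 S | a
  A -> b
  B -> T0 T1 | b
  T0 -> b
  T1 -> a

Fill CYK table bottom-up:
  T[0,0] 'a' = {S,T1}  orig:{S}
  T[1,1] 'b' = {A,B,T0}  orig:{A,B}
  T[2,2] 'b' = {A,B,T0}  orig:{A,B}
  T[0,1] 'ab' = {S}
  T[1,2] 'bb' = {S}
  T[0,2] 'abb' = {S}

S ∈ T[0,2] ⇒ YES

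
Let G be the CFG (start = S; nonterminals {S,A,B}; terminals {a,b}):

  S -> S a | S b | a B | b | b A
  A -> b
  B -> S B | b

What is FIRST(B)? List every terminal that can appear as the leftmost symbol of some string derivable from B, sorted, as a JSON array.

FIRST iteration:
[1]
  A via A→b: +{b}
  B via B→b: +{b}
  S via S→a B: +{a}
  S via S→b: +{b}
  S: {a,b}  A: {b}  B: {b}
[2]
  B via B→S B: +{a}
  S: {a,b}  A: {b}  B: {a,b}
[3] done
  S: {a,b}  A: {b}  B: {a,b}

FIRST(B) = ["a", "b"]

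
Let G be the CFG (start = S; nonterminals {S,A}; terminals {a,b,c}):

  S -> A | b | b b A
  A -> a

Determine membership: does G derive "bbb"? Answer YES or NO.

Convert to CNF:
  S -> T0 X1 | a | b
  A -> a
  T0 -> b
  X1 -> T0 A

CYK fill:
  cell(0,0) b: {S,T0}  orig:{S}
  cell(1,1) b: {S,T0}  orig:{S}
  cell(2,2) b: {S,T0}  orig:{S}
  cell(0,1) bb: ∅
  cell(1,2) bb: ∅
  cell(0,2) bbb: ∅

S ∉ T[0,2] ⇒ NO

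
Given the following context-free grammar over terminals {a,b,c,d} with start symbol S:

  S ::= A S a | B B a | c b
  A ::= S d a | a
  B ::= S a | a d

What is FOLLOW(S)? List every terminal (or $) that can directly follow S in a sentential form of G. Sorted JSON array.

FIRST iteration:
[1]
  A via A→a: +{a}
  B via B→a d: +{a}
  S via S→A S a: +{a}
  S via S→c b: +{c}
  FIRST[S]={a,c}  FIRST[A]={a}  FIRST[B]={a}
[2]
  A via A→S d a: +{c}
  B via B→S a: +{c}
  FIRST[S]={a,c}  FIRST[A]={a,c}  FIRST[B]={a,c}
[3] (stable)
  FIRST[S]={a,c}  FIRST[A]={a,c}  FIRST[B]={a,c}

FOLLOW sets:
FOLLOW(S) := {$}
iter 1:
  A→S d a: FOLLOW(S) ⊇ FIRST(d) = {d}; new: +{d}
  B→S a: FOLLOW(S) ⊇ FIRST(a) = {a}; new: +{a}
  S→A S a: FOLLOW(A) ⊇ FIRST(S) = {a,c}; new: +{a,c}
  S→B B a: FOLLOW(B) ⊇ FIRST(B) = {a,c}; new: +{a,c}
  FOLLOW(S)={$,a,d}  FOLLOW(A)={a,c}  FOLLOW(B)={a,c}
iter 2: (stable)
  FOLLOW(S)={$,a,d}  FOLLOW(A)={a,c}  FOLLOW(B)={a,c}

FOLLOW(S) = ["$", "a", "d"]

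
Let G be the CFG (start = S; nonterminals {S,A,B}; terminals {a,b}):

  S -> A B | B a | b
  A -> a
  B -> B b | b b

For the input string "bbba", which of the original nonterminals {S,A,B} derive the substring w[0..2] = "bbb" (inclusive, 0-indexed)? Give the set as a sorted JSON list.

CNF form of G:
  S -> A B | B T1 | b
  A -> a
  B -> B T0 | T0 T0
  T0 -> b
  T1 -> a

CYK fill (cells [i..j] with 0 ≤ i ≤ j ≤ 2 only):
  cell(0,0) b: {S,T0}  orig:{S}
  cell(1,1) b: {S,T0}  orig:{S}
  cell(2,2) b: {S,T0}  orig:{S}
  cell(0,1) bb: {B}
  cell(1,2) bb: {B}
  cell(0,2) bbb: {B}

Original NTs in T[0,2] deriving "bbb": ["B"]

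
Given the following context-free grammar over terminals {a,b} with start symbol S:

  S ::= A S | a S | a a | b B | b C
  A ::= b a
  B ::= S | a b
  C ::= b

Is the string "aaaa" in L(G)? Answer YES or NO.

CNF form of G:
  S -> A S | T0 B | T0 C | T1 S | T1 T1
  A -> T0 T1
  B -> A S | T0 B | T0 C | T1 S | T1 T0 | T1 T1
  C -> b
  T0 -> b
  T1 -> a

CYK table (by increasing span):
  T[0,0] 'a' = {T1}  orig:{}
  T[1,1] 'a' = {T1}  orig:{}
  T[2,2] 'a' = {T1}  orig:{}
  T[3,3] 'a' = {T1}  orig:{}
  T[0,1] 'aa' = {B,S}
  T[1,2] 'aa' = {B,S}
  T[2,3] 'aa' = {B,S}
  T[0,2] 'aaa' = {B,S}
  T[1,3] 'aaa' = {B,S}
  T[0,3] 'aaaa' = {B,S}

S ∈ T[0,3] ⇒ YES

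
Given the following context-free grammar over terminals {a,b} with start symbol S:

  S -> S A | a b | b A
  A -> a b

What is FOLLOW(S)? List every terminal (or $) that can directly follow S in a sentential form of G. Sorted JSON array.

FIRST sets, iterate to fixpoint:
pass 1:
  A via A→a b: +{a}
  S via S→a b: +{a}
  S via S→b A: +{b}
  FIRST[S]={a,b}  FIRST[A]={a}
pass 2: done
  FIRST[S]={a,b}  FIRST[A]={a}

Compute FOLLOW by fixpoint:
seed FOLLOW(S) with $
pass 1:
  S→S A: FOLLOW(S) ⊇ FIRST(A) = {a}; new: +{a}
  S→S A: FOLLOW(A) ⊇ FOLLOW(S) ⊇ {$,a}; new: +{$,a}
  FOLLOW[S]={$,a}  FOLLOW[A]={$,a}
pass 2: (no change)
  FOLLOW[S]={$,a}  FOLLOW[A]={$,a}

FOLLOW(S) = ["$", "a"]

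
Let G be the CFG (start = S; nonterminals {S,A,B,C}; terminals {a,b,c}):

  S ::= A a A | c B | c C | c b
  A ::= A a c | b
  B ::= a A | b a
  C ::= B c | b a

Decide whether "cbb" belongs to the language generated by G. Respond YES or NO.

Convert to CNF:
  S -> A X4 | T1 B | T1 C | T1 T2
  A -> A X3 | b
  B -> T0 A | T2 T0
  C -> B T1 | T2 T0
  T0 -> a
  T1 -> c
  T2 -> b
  X3 -> T0 T1
  X4 -> T0 A

CYK table (by increasing span):
  cell(0,0) c: {T1}  orig:{}
  cell(1,1) b: {A,T2}  orig:{A}
  cell(2,2) b: {A,T2}  orig:{A}
  cell(0,1) cb: {S}
  cell(1,2) bb: ∅
  cell(0,2) cbb: ∅

S ∉ T[0,2] ⇒ NO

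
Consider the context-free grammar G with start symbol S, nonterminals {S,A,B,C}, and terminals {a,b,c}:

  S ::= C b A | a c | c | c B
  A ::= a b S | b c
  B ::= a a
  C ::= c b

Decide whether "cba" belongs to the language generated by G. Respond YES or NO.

CNF form of G:
  S -> C X4 | T0 T2 | T2 B | c
  A -> T0 X3 | T1 T2
  B -> T0 T0
  C -> T2 T1
  T0 -> a
  T1 -> b
  T2 -> c
  X3 -> T1 S
  X4 -> T1 A

Fill CYK table bottom-up:
  cell(0,0) c: {S,T2}  orig:{S}
  cell(1,1) b: {T1}  orig:{}
  cell(2,2) a: {T0}  orig:{}
  cell(0,1) cb: {C}
  cell(1,2) ba: ∅
  cell(0,2) cba: ∅

S ∉ T[0,2] ⇒ NO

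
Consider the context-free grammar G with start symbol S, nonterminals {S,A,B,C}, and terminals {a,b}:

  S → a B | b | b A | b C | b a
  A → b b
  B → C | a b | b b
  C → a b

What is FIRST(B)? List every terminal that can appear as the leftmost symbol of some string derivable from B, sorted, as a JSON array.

Compute FIRST by fixpoint:
round 1:
  A via A→b b: +{b}
  B via B→a b: +{a}
  B via B→b b: +{b}
  C via C→a b: +{a}
  S via S→a B: +{a}
  S via S→b: +{b}
  FIRST(S)={a,b}  FIRST(A)={b}  FIRST(B)={a,b}  FIRST(C)={a}
round 2: done
  FIRST(S)={a,b}  FIRST(A)={b}  FIRST(B)={a,b}  FIRST(C)={a}

FIRST(B) = ["a", "b"]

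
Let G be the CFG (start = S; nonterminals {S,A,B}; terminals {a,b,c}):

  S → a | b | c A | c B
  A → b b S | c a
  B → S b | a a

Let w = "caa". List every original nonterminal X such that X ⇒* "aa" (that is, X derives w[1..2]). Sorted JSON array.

CNF form of G:
  S -> T1 A | T1 B | a | b
  A -> T0 X3 | T1 T2
  B -> S T0 | T2 T2
  T0 -> b
  T1 -> c
  T2 -> a
  X3 -> T0 S

CYK fill (cells [i..j] with 1 ≤ i ≤ j ≤ 2 only):
  cell(1,1) a: {S,T2}  orig:{S}
  cell(2,2) a: {S,T2}  orig:{S}
  cell(1,2) aa: {B}

Original NTs in T[1,2] deriving "aa": ["B"]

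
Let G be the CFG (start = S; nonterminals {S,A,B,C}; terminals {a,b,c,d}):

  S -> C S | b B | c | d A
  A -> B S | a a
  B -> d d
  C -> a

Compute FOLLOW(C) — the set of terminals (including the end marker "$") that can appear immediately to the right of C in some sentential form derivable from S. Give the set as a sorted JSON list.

FIRST sets, iterate to fixpoint:
round 1:
  A via A→a a: +{a}
  B via B→d d: +{d}
  C via C→a: +{a}
  S via S→C S: +{a}
  S via S→b B: +{b}
  S via S→c: +{c}
  S via S→d A: +{d}
  S: {a,b,c,d}  A: {a}  B: {d}  C: {a}
round 2:
  A via A→B S: +{d}
  S: {a,b,c,d}  A: {a,d}  B: {d}  C: {a}
round 3: (stable)
  S: {a,b,c,d}  A: {a,d}  B: {d}  C: {a}

FOLLOW sets:
seed FOLLOW(S) with $
round 1:
  A→B S: FOLLOW(B) ⊇ FIRST(S) = {a,b,c,d}; new: +{a,b,c,d}
  S→C S: FOLLOW(C) ⊇ FIRST(S) = {a,b,c,d}; new: +{a,b,c,d}
  S→b B: FOLLOW(B) ⊇ FOLLOW(S) ⊇ {$}; new: +{$}
  S→d A: FOLLOW(A) ⊇ FOLLOW(S) ⊇ {$}; new: +{$}
  FOLLOW[S]={$}  FOLLOW[A]={$}  FOLLOW[B]={$,a,b,c,d}  FOLLOW[C]={a,b,c,d}
round 2: — fixpoint
  FOLLOW[S]={$}  FOLLOW[A]={$}  FOLLOW[B]={$,a,b,c,d}  FOLLOW[C]={a,b,c,d}

FOLLOW(C) = ["a", "b", "c", "d"]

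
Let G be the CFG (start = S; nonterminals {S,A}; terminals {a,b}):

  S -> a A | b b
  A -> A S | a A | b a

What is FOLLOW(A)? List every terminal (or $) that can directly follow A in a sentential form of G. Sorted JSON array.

FIRST sets, iterate to fixpoint:
pass 1:
  A via A→a A: +{a}
  A via A→b a: +{b}
  S via S→a A: +{a}
  S via S→b b: +{b}
  S: {a,b}  A: {a,b}
pass 2: — fixpoint
  S: {a,b}  A: {a,b}

Compute FOLLOW by fixpoint:
seed FOLLOW(S) with $
pass 1:
  A→A S: FOLLOW(A) ⊇ FIRST(S) = {a,b}; new: +{a,b}
  A→A S: FOLLOW(S) ⊇ FOLLOW(A) ⊇ {a,b}; new: +{a,b}
  S→a A: FOLLOW(A) ⊇ FOLLOW(S) ⊇ {$,a,b}; new: +{$}
  FOLLOW[S]={$,a,b}  FOLLOW[A]={$,a,b}
pass 2: done
  FOLLOW[S]={$,a,b}  FOLLOW[A]={$,a,b}

FOLLOW(A) = ["$", "a", "b"]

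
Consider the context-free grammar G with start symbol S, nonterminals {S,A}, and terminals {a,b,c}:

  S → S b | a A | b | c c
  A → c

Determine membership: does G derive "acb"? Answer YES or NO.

CNF form of G:
  S -> S T0 | T1 A | T2 T2 | b
  A -> c
  T0 -> b
  T1 -> a
  T2 -> c

Fill CYK table bottom-up:
  cell(0,0) a: {T1}  orig:{}
  cell(1,1) c: {A,T2}  orig:{A}
  cell(2,2) b: {S,T0}  orig:{S}
  cell(0,1) ac: {S}
  cell(1,2) cb: ∅
  cell(0,2) acb: {S}

S ∈ T[0,2] ⇒ YES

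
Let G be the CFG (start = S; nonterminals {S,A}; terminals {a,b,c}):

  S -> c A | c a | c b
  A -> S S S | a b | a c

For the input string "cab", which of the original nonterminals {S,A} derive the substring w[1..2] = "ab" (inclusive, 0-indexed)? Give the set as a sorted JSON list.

CNF form of G:
  S -> T2 A | T2 T0 | T2 T1
  A -> S X3 | T0 T1 | T0 T2
  T0 -> a
  T1 -> b
  T2 -> c
  X3 -> S S

CYK fill, restricted to cells inside w[1..2]:
  T[1,1] 'a' = {T0}  orig:{}
  T[2,2] 'b' = {T1}  orig:{}
  T[1,2] 'ab' = {A}

Original NTs in T[1,2] deriving "ab": ["A"]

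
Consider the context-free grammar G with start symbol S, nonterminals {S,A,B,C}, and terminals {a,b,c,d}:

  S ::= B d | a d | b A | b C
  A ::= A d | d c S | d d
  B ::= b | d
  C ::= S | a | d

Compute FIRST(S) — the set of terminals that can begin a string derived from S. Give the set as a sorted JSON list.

FIRST iteration:
pass 1:
  A via A→d c S: +{d}
  B via B→b: +{b}
  B via B→d: +{d}
  C via C→a: +{a}
  C via C→d: +{d}
  S via S→B d: +{b,d}
  S via S→a d: +{a}
  FIRST[S]={a,b,d}  FIRST[A]={d}  FIRST[B]={b,d}  FIRST[C]={a,d}
pass 2:
  C via C→S: +{b}
  FIRST[S]={a,b,d}  FIRST[A]={d}  FIRST[B]={b,d}  FIRST[C]={a,b,d}
pass 3: done
  FIRST[S]={a,b,d}  FIRST[A]={d}  FIRST[B]={b,d}  FIRST[C]={a,b,d}

FIRST(S) = ["a", "b", "d"]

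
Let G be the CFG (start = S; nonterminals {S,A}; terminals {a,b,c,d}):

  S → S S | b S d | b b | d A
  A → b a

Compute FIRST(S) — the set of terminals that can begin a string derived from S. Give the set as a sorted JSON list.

Compute FIRST by fixpoint:
pass 1:
  A via A→b a: +{b}
  S via S→b S d: +{b}
  S via S→d A: +{d}
  FIRST(S)={b,d}  FIRST(A)={b}
pass 2: done
  FIRST(S)={b,d}  FIRST(A)={b}

FIRST(S) = ["b", "d"]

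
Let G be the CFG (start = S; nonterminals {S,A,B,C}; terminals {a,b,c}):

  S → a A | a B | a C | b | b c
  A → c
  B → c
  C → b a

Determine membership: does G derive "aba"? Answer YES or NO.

CNF form of G:
  S -> T0 T2 | T1 A | T1 B | T1 C | b
  A -> c
  B -> c
  C -> T0 T1
  T0 -> b
  T1 -> a
  T2 -> c

Fill CYK table bottom-up:
  T[0,0] 'a' = {T1}  orig:{}
  T[1,1] 'b' = {S,T0}  orig:{S}
  T[2,2] 'a' = {T1}  orig:{}
  T[0,1] 'ab' = ∅
  T[1,2] 'ba' = {C}
  T[0,2] 'aba' = {S}

S ∈ T[0,2] ⇒ YES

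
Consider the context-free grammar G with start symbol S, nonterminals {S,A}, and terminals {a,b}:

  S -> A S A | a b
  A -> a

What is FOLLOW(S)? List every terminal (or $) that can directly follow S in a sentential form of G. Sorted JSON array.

Compute FIRST by fixpoint:
round 1:
  A via A→a: +{a}
  S via S→A S A: +{a}
  FIRST[S]={a}  FIRST[A]={a}
round 2: — fixpoint
  FIRST[S]={a}  FIRST[A]={a}

FOLLOW iteration:
initialize: $ ∈ FOLLOW(S)
pass 1:
  S→A S A: FOLLOW(A) ⊇ FIRST(S) = {a}; new: +{a}
  S→A S A: FOLLOW(S) ⊇ FIRST(A) = {a}; new: +{a}
  S→A S A: FOLLOW(A) ⊇ FOLLOW(S) ⊇ {$,a}; new: +{$}
  S: {$,a}  A: {$,a}
pass 2: (no change)
  S: {$,a}  A: {$,a}

FOLLOW(S) = ["$", "a"]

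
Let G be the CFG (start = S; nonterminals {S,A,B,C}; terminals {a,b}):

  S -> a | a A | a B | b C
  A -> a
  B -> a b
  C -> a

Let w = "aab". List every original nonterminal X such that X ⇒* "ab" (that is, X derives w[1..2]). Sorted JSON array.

Convert to CNF:
  S -> T0 A | T0 B | T1 C | a
  A -> a
  B -> T0 T1
  C -> a
  T0 -> a
  T1 -> b

CYK fill — only the sub-triangle for w[1..2]:
  cell(1,1) a: {A,C,S,T0}  orig:{A,C,S}
  cell(2,2) b: {T1}  orig:{}
  cell(1,2) ab: {B}

Original NTs in T[1,2] deriving "ab": ["B"]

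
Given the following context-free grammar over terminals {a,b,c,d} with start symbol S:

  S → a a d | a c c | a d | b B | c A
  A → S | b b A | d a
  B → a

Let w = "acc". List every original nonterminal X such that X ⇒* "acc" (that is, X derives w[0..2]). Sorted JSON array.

Convert to CNF:
  S -> T0 T1 | T0 X7 | T0 X8 | T2 A | T3 B
  A -> T0 T1 | T0 X4 | T0 X5 | T1 T0 | T2 A | T3 B | T3 X6
  B -> a
  T0 -> a
  T1 -> d
  T2 -> c
  T3 -> b
  X4 -> T0 T1
  X5 -> T2 T2
  X6 -> T3 A
  X7 -> T0 T1
  X8 -> T2 T2

Fill CYK table bottom-up — only the sub-triangle for w[0..2]:
  [0..0]={B,T0}  "a"  orig:{B}
  [1..1]={T2}  "c"  orig:{}
  [2..2]={T2}  "c"  orig:{}
  [0..1]=∅  "ac"
  [1..2]={X5,X8}  "cc"  orig:{}
  [0..2]={A,S}  "acc"

Original NTs in T[0,2] deriving "acc": ["A", "S"]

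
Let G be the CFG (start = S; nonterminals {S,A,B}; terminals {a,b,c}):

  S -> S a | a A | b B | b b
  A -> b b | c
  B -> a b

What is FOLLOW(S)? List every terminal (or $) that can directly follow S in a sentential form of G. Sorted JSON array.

FIRST sets, iterate to fixpoint:
iter 1:
  A via A→b b: +{b}
  A via A→c: +{c}
  B via B→a b: +{a}
  S via S→a A: +{a}
  S via S→b B: +{b}
  FIRST(S)={a,b}  FIRST(A)={b,c}  FIRST(B)={a}
iter 2: done
  FIRST(S)={a,b}  FIRST(A)={b,c}  FIRST(B)={a}

Compute FOLLOW by fixpoint:
seed FOLLOW(S) with $
[1]
  S→S a: FOLLOW(S) ⊇ FIRST(a) = {a}; new: +{a}
  S→a A: FOLLOW(A) ⊇ FOLLOW(S) ⊇ {$,a}; new: +{$,a}
  S→b B: FOLLOW(B) ⊇ FOLLOW(S) ⊇ {$,a}; new: +{$,a}
  FOLLOW(S)={$,a}  FOLLOW(A)={$,a}  FOLLOW(B)={$,a}
[2] done
  FOLLOW(S)={$,a}  FOLLOW(A)={$,a}  FOLLOW(B)={$,a}

FOLLOW(S) = ["$", "a"]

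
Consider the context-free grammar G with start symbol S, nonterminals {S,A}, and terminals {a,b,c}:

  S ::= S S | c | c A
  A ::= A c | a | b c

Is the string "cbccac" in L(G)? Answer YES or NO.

Convert to CNF:
  S -> S S | T0 A | c
  A -> A T0 | T1 T0 | a
  T0 -> c
  T1 -> b

CYK fill:
  cell(0,0) c: {S,T0}  orig:{S}
  cell(1,1) b: {T1}  orig:{}
  cell(2,2) c: {S,T0}  orig:{S}
  cell(3,3) c: {S,T0}  orig:{S}
  cell(4,4) a: {A}
  cell(5,5) c: {S,T0}  orig:{S}
  cell(0,1) cb: ∅
  cell(1,2) bc: {A}
  cell(2,3) cc: {S}
  cell(3,4) ca: {S}
  cell(4,5) ac: {A}
  cell(0,2) cbc: {S}
  cell(1,3) bcc: {A}
  cell(2,4) cca: {S}
  cell(3,5) cac: {S}
  cell(0,3) cbcc: {S}
  cell(1,4) bcca: ∅
  cell(2,5) ccac: {S}
  cell(0,4) cbcca: {S}
  cell(1,5) bccac: ∅
  cell(0,5) cbccac: {S}

S ∈ T[0,5] ⇒ YES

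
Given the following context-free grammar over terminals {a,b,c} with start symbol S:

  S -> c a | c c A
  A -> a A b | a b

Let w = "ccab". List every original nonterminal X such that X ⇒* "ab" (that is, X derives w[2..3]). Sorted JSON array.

Convert to CNF:
  S -> T2 T0 | T2 X4
  A -> T0 T1 | T0 X3
  T0 -> a
  T1 -> b
  T2 -> c
  X3 -> A T1
  X4 -> T2 A

Fill CYK table bottom-up — only the sub-triangle for w[2..3]:
  [2..2]={T0}  "a"  orig:{}
  [3..3]={T1}  "b"  orig:{}
  [2..3]={A}  "ab"

Original NTs in T[2,3] deriving "ab": ["A"]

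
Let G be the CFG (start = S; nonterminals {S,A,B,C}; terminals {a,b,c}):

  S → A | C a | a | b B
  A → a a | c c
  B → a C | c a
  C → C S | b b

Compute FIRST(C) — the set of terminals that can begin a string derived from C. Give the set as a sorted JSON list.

Compute FIRST by fixpoint:
round 1:
  A via A→a a: +{a}
  A via A→c c: +{c}
  B via B→a C: +{a}
  B via B→c a: +{c}
  C via C→b b: +{b}
  S via S→A: +{a,c}
  S via S→C a: +{b}
  FIRST(S)={a,b,c}  FIRST(A)={a,c}  FIRST(B)={a,c}  FIRST(C)={b}
round 2: (stable)
  FIRST(S)={a,b,c}  FIRST(A)={a,c}  FIRST(B)={a,c}  FIRST(C)={b}

FIRST(C) = ["b"]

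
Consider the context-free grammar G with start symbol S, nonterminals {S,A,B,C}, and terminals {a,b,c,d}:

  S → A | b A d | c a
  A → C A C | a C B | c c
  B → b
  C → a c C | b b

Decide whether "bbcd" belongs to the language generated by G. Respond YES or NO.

Convert to CNF:
  S -> C X7 | T0 X8 | T1 T0 | T1 T1 | T2 X9
  A -> C X4 | T0 X5 | T1 T1
  B -> b
  C -> T0 X6 | T2 T2
  T0 -> a
  T1 -> c
  T2 -> b
  T3 -> d
  X4 -> A C
  X5 -> C B
  X6 -> T1 C
  X7 -> A C
  X8 -> C B
  X9 -> A T3

CYK table (by increasing span):
  T[0,0] 'b' = {B,T2}  orig:{B}
  T[1,1] 'b' = {B,T2}  orig:{B}
  T[2,2] 'c' = {T1}  orig:{}
  T[3,3] 'd' = {T3}  orig:{}
  T[0,1] 'bb' = {C}
  T[1,2] 'bc' = ∅
  T[2,3] 'cd' = ∅
  T[0,2] 'bbc' = ∅
  T[1,3] 'bcd' = ∅
  T[0,3] 'bbcd' = ∅

S ∉ T[0,3] ⇒ NO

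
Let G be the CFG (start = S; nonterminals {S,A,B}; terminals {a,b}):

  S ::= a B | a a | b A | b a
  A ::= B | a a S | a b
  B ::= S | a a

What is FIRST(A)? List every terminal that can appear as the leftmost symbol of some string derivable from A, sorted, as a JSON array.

FIRST iteration:
pass 1:
  A via A→a a S: +{a}
  B via B→a a: +{a}
  S via S→a B: +{a}
  S via S→b A: +{b}
  FIRST[S]={a,b}  FIRST[A]={a}  FIRST[B]={a}
pass 2:
  B via B→S: +{b}
  FIRST[S]={a,b}  FIRST[A]={a}  FIRST[B]={a,b}
pass 3:
  A via A→B: +{b}
  FIRST[S]={a,b}  FIRST[A]={a,b}  FIRST[B]={a,b}
pass 4: (stable)
  FIRST[S]={a,b}  FIRST[A]={a,b}  FIRST[B]={a,b}

FIRST(A) = ["a", "b"]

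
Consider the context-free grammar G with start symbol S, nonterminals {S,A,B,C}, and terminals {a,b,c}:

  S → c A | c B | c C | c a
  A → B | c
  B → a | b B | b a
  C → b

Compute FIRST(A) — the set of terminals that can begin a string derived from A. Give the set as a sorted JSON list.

FIRST iteration:
iter 1:
  A via A→c: +{c}
  B via B→a: +{a}
  B via B→b B: +{b}
  C via C→b: +{b}
  S via S→c A: +{c}
  S: {c}  A: {c}  B: {a,b}  C: {b}
iter 2:
  A via A→B: +{a,b}
  S: {c}  A: {a,b,c}  B: {a,b}  C: {b}
iter 3: — fixpoint
  S: {c}  A: {a,b,c}  B: {a,b}  C: {b}

FIRST(A) = ["a", "b", "c"]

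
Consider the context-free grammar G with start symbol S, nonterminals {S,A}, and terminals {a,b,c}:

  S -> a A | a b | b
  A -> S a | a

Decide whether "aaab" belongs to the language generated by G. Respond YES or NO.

CNF form of G:
  S -> T0 A | T0 T1 | b
  A -> S T0 | a
  T0 -> a
  T1 -> b

Fill CYK table bottom-up:
  T[0,0] 'a' = {A,T0}  orig:{A}
  T[1,1] 'a' = {A,T0}  orig:{A}
  T[2,2] 'a' = {A,T0}  orig:{A}
  T[3,3] 'b' = {S,T1}  orig:{S}
  T[0,1] 'aa' = {S}
  T[1,2] 'aa' = {S}
  T[2,3] 'ab' = {S}
  T[0,2] 'aaa' = {A}
  T[1,3] 'aab' = ∅
  T[0,3] 'aaab' = ∅

S ∉ T[0,3] ⇒ NO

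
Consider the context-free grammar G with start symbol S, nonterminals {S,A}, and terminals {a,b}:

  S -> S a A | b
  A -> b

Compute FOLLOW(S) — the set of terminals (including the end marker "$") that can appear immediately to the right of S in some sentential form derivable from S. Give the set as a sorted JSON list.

Compute FIRST by fixpoint:
iter 1:
  A via A→b: +{b}
  S via S→b: +{b}
  FIRST[S]={b}  FIRST[A]={b}
iter 2: (stable)
  FIRST[S]={b}  FIRST[A]={b}

FOLLOW iteration:
initialize: $ ∈ FOLLOW(S)
round 1:
  S→S a A: FOLLOW(S) ⊇ FIRST(a) = {a}; new: +{a}
  S→S a A: FOLLOW(A) ⊇ FOLLOW(S) ⊇ {$,a}; new: +{$,a}
  FOLLOW(S)={$,a}  FOLLOW(A)={$,a}
round 2: (no change)
  FOLLOW(S)={$,a}  FOLLOW(A)={$,a}

FOLLOW(S) = ["$", "a"]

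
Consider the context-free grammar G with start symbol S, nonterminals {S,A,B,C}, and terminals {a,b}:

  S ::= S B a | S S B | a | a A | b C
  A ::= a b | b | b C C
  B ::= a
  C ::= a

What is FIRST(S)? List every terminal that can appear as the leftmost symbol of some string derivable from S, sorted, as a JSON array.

FIRST sets, iterate to fixpoint:
pass 1:
  A via A→a b: +{a}
  A via A→b: +{b}
  B via B→a: +{a}
  C via C→a: +{a}
  S via S→a: +{a}
  S via S→b C: +{b}
  FIRST(S)={a,b}  FIRST(A)={a,b}  FIRST(B)={a}  FIRST(C)={a}
pass 2: (no change)
  FIRST(S)={a,b}  FIRST(A)={a,b}  FIRST(B)={a}  FIRST(C)={a}

FIRST(S) = ["a", "b"]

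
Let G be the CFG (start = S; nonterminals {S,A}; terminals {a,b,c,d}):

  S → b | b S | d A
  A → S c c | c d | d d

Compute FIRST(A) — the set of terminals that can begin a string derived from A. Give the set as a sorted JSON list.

Compute FIRST by fixpoint:
iter 1:
  A via A→c d: +{c}
  A via A→d d: +{d}
  S via S→b: +{b}
  S via S→d A: +{d}
  FIRST(S)={b,d}  FIRST(A)={c,d}
iter 2:
  A via A→S c c: +{b}
  FIRST(S)={b,d}  FIRST(A)={b,c,d}
iter 3: (no change)
  FIRST(S)={b,d}  FIRST(A)={b,c,d}

FIRST(A) = ["b", "c", "d"]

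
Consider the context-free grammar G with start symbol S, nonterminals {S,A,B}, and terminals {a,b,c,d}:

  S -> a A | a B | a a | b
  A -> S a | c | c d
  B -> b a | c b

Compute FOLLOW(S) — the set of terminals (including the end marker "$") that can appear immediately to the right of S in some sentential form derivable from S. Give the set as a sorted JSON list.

FIRST sets, iterate to fixpoint:
[1]
  A via A→c: +{c}
  B via B→b a: +{b}
  B via B→c b: +{c}
  S via S→a A: +{a}
  S via S→b: +{b}
  FIRST(S)={a,b}  FIRST(A)={c}  FIRST(B)={b,c}
[2]
  A via A→S a: +{a,b}
  FIRST(S)={a,b}  FIRST(A)={a,b,c}  FIRST(B)={b,c}
[3] (stable)
  FIRST(S)={a,b}  FIRST(A)={a,b,c}  FIRST(B)={b,c}

FOLLOW iteration:
initialize: $ ∈ FOLLOW(S)
[1]
  A→S a: FOLLOW(S) ⊇ FIRST(a) = {a}; new: +{a}
  S→a A: FOLLOW(A) ⊇ FOLLOW(S) ⊇ {$,a}; new: +{$,a}
  S→a B: FOLLOW(B) ⊇ FOLLOW(S) ⊇ {$,a}; new: +{$,a}
  FOLLOW[S]={$,a}  FOLLOW[A]={$,a}  FOLLOW[B]={$,a}
[2] done
  FOLLOW[S]={$,a}  FOLLOW[A]={$,a}  FOLLOW[B]={$,a}

FOLLOW(S) = ["$", "a"]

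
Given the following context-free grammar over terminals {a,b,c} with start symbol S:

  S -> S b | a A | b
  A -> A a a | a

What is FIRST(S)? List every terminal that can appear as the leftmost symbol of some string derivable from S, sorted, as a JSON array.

Compute FIRST by fixpoint:
[1]
  A via A→a: +{a}
  S via S→a A: +{a}
  S via S→b: +{b}
  S: {a,b}  A: {a}
[2] done
  S: {a,b}  A: {a}

FIRST(S) = ["a", "b"]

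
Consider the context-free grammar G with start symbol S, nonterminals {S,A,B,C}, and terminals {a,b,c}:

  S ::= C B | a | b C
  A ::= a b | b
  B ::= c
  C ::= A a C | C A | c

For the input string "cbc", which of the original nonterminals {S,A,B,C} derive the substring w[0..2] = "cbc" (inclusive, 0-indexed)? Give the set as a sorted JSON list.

Convert to CNF:
  S -> C B | T1 C | a
  A -> T0 T1 | b
  B -> c
  C -> A X2 | C A | c
  T0 -> a
  T1 -> b
  X2 -> T0 C

Fill CYK table bottom-up — only the sub-triangle for w[0..2]:
  T[0,0] 'c' = {B,C}
  T[1,1] 'b' = {A,T1}  orig:{A}
  T[2,2] 'c' = {B,C}
  T[0,1] 'cb' = {C}
  T[1,2] 'bc' = {S}
  T[0,2] 'cbc' = {S}

Original NTs in T[0,2] deriving "cbc": ["S"]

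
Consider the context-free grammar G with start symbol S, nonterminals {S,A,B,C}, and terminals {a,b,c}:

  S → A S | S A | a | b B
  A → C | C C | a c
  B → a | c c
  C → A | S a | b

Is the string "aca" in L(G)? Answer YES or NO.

CNF form of G:
  S -> A S | S A | T2 B | a
  A -> C C | S T0 | T0 T1 | b
  B -> T1 T1 | a
  C -> C C | S T0 | T0 T1 | b
  T0 -> a
  T1 -> c
  T2 -> b

CYK fill:
  T[0,0] 'a' = {B,S,T0}  orig:{B,S}
  T[1,1] 'c' = {T1}  orig:{}
  T[2,2] 'a' = {B,S,T0}  orig:{B,S}
  T[0,1] 'ac' = {A,C}
  T[1,2] 'ca' = ∅
  T[0,2] 'aca' = {S}

S ∈ T[0,2] ⇒ YES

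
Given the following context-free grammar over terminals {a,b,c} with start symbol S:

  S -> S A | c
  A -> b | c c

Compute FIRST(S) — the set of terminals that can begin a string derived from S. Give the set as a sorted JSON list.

FIRST sets, iterate to fixpoint:
round 1:
  A via A→b: +{b}
  A via A→c c: +{c}
  S via S→c: +{c}
  FIRST(S)={c}  FIRST(A)={b,c}
round 2: (no change)
  FIRST(S)={c}  FIRST(A)={b,c}

FIRST(S) = ["c"]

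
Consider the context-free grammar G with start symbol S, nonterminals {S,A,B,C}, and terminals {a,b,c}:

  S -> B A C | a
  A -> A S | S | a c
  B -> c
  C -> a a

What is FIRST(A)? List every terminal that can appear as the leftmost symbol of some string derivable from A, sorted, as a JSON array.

FIRST sets, iterate to fixpoint:
pass 1:
  A via A→a c: +{a}
  B via B→c: +{c}
  C via C→a a: +{a}
  S via S→B A C: +{c}
  S via S→a: +{a}
  FIRST[S]={a,c}  FIRST[A]={a}  FIRST[B]={c}  FIRST[C]={a}
pass 2:
  A via A→S: +{c}
  FIRST[S]={a,c}  FIRST[A]={a,c}  FIRST[B]={c}  FIRST[C]={a}
pass 3: — fixpoint
  FIRST[S]={a,c}  FIRST[A]={a,c}  FIRST[B]={c}  FIRST[C]={a}

FIRST(A) = ["a", "c"]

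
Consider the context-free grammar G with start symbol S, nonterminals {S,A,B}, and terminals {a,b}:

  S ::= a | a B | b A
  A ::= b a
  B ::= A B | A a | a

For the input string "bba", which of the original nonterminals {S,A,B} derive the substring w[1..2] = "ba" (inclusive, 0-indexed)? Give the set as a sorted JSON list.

CNF form of G:
  S -> T0 A | T1 B | a
  A -> T0 T1
  B -> A B | A T1 | a
  T0 -> b
  T1 -> a

CYK table (by increasing span) — only the sub-triangle for w[1..2]:
  cell(1,1) b: {T0}  orig:{}
  cell(2,2) a: {B,S,T1}  orig:{B,S}
  cell(1,2) ba: {A}

Original NTs in T[1,2] deriving "ba": ["A"]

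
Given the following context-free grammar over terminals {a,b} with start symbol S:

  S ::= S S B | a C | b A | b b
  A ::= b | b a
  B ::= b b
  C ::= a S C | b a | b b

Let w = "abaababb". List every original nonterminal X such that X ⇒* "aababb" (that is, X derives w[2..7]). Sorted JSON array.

Convert to CNF:
  S -> S X3 | T0 A | T0 T0 | T1 C
  A -> T0 T1 | b
  B -> T0 T0
  C -> T0 T0 | T0 T1 | T1 X2
  T0 -> b
  T1 -> a
  X2 -> S C
  X3 -> S B

CYK table (by increasing span) (cells [i..j] with 2 ≤ i ≤ j ≤ 7 only):
  T[2,2] 'a' = {T1}  orig:{}
  T[3,3] 'a' = {T1}  orig:{}
  T[4,4] 'b' = {A,T0}  orig:{A}
  T[5,5] 'a' = {T1}  orig:{}
  T[6,6] 'b' = {A,T0}  orig:{A}
  T[7,7] 'b' = {A,T0}  orig:{A}
  T[2,3] 'aa' = ∅
  T[3,4] 'ab' = ∅
  T[4,5] 'ba' = {A,C}
  T[5,6] 'ab' = ∅
  T[6,7] 'bb' = {B,C,S}
  T[2,4] 'aab' = ∅
  T[3,5] 'aba' = {S}
  T[4,6] 'bab' = ∅
  T[5,7] 'abb' = {S}
  T[2,5] 'aaba' = ∅
  T[3,6] 'abab' = ∅
  T[4,7] 'babb' = ∅
  T[2,6] 'aabab' = ∅
  T[3,7] 'ababb' = {X2,X3}  orig:{}
  T[2,7] 'aababb' = {C}

Original NTs in T[2,7] deriving "aababb": ["C"]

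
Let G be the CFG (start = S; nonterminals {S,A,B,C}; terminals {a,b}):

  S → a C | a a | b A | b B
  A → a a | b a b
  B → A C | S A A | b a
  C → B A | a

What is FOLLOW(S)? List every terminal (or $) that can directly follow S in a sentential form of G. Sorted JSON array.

FIRST sets, iterate to fixpoint:
[1]
  A via A→a a: +{a}
  A via A→b a b: +{b}
  B via B→A C: +{a,b}
  C via C→B A: +{a,b}
  S via S→a C: +{a}
  S via S→b A: +{b}
  FIRST[S]={a,b}  FIRST[A]={a,b}  FIRST[B]={a,b}  FIRST[C]={a,b}
[2] — fixpoint
  FIRST[S]={a,b}  FIRST[A]={a,b}  FIRST[B]={a,b}  FIRST[C]={a,b}

FOLLOW sets:
seed FOLLOW(S) with $
round 1:
  B→A C: FOLLOW(A) ⊇ FIRST(C) = {a,b}; new: +{a,b}
  B→S A A: FOLLOW(S) ⊇ FIRST(A) = {a,b}; new: +{a,b}
  C→B A: FOLLOW(B) ⊇ FIRST(A) = {a,b}; new: +{a,b}
  S→a C: FOLLOW(C) ⊇ FOLLOW(S) ⊇ {$,a,b}; new: +{$,a,b}
  S→b A: FOLLOW(A) ⊇ FOLLOW(S) ⊇ {$,a,b}; new: +{$}
  S→b B: FOLLOW(B) ⊇ FOLLOW(S) ⊇ {$,a,b}; new: +{$}
  S: {$,a,b}  A: {$,a,b}  B: {$,a,b}  C: {$,a,b}
round 2: done
  S: {$,a,b}  A: {$,a,b}  B: {$,a,b}  C: {$,a,b}

FOLLOW(S) = ["$", "a", "b"]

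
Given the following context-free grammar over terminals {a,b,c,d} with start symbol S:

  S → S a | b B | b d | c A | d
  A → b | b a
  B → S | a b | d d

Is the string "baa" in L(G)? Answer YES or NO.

Convert to CNF:
  S -> S T1 | T0 B | T0 T2 | T3 A | d
  A -> T0 T1 | b
  B -> S T1 | T0 B | T0 T2 | T1 T0 | T2 T2 | T3 A | d
  T0 -> b
  T1 -> a
  T2 -> d
  T3 -> c

CYK fill:
  cell(0,0) b: {A,T0}  orig:{A}
  cell(1,1) a: {T1}  orig:{}
  cell(2,2) a: {T1}  orig:{}
  cell(0,1) ba: {A}
  cell(1,2) aa: ∅
  cell(0,2) baa: ∅

S ∉ T[0,2] ⇒ NO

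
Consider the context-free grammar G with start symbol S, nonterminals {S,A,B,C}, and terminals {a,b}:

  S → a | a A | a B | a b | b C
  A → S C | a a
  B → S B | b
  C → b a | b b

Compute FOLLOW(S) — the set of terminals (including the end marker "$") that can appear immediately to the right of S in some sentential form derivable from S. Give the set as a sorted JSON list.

FIRST iteration:
iter 1:
  A via A→a a: +{a}
  B via B→b: +{b}
  C via C→b a: +{b}
  S via S→a: +{a}
  S via S→b C: +{b}
  S: {a,b}  A: {a}  B: {b}  C: {b}
iter 2:
  A via A→S C: +{b}
  B via B→S B: +{a}
  S: {a,b}  A: {a,b}  B: {a,b}  C: {b}
iter 3: — fixpoint
  S: {a,b}  A: {a,b}  B: {a,b}  C: {b}

Compute FOLLOW by fixpoint:
seed FOLLOW(S) with $
[1]
  A→S C: FOLLOW(S) ⊇ FIRST(C) = {b}; new: +{b}
  B→S B: FOLLOW(S) ⊇ FIRST(B) = {a,b}; new: +{a}
  S→a A: FOLLOW(A) ⊇ FOLLOW(S) ⊇ {$,a,b}; new: +{$,a,b}
  S→a B: FOLLOW(B) ⊇ FOLLOW(S) ⊇ {$,a,b}; new: +{$,a,b}
  S→b C: FOLLOW(C) ⊇ FOLLOW(S) ⊇ {$,a,b}; new: +{$,a,b}
  FOLLOW(S)={$,a,b}  FOLLOW(A)={$,a,b}  FOLLOW(B)={$,a,b}  FOLLOW(C)={$,a,b}
[2] (no change)
  FOLLOW(S)={$,a,b}  FOLLOW(A)={$,a,b}  FOLLOW(B)={$,a,b}  FOLLOW(C)={$,a,b}

FOLLOW(S) = ["$", "a", "b"]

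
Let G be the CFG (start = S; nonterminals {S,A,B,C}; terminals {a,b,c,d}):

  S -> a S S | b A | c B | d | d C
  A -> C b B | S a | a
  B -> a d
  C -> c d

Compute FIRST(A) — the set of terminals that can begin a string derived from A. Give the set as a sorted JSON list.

Compute FIRST by fixpoint:
[1]
  A via A→a: +{a}
  B via B→a d: +{a}
  C via C→c d: +{c}
  S via S→a S S: +{a}
  S via S→b A: +{b}
  S via S→c B: +{c}
  S via S→d: +{d}
  FIRST(S)={a,b,c,d}  FIRST(A)={a}  FIRST(B)={a}  FIRST(C)={c}
[2]
  A via A→C b B: +{c}
  A via A→S a: +{b,d}
  FIRST(S)={a,b,c,d}  FIRST(A)={a,b,c,d}  FIRST(B)={a}  FIRST(C)={c}
[3] done
  FIRST(S)={a,b,c,d}  FIRST(A)={a,b,c,d}  FIRST(B)={a}  FIRST(C)={c}

FIRST(A) = ["a", "b", "c", "d"]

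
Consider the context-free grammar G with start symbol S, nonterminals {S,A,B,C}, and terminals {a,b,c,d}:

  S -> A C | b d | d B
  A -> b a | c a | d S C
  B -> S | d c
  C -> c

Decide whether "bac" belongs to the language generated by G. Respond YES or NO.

CNF form of G:
  S -> A C | T0 T3 | T3 B
  A -> T0 T1 | T2 T1 | T3 X4
  B -> A C | T0 T3 | T3 B | T3 T2
  C -> c
  T0 -> b
  T1 -> a
  T2 -> c
  T3 -> d
  X4 -> S C

Fill CYK table bottom-up:
  cell(0,0) b: {T0}  orig:{}
  cell(1,1) a: {T1}  orig:{}
  cell(2,2) c: {C,T2}  orig:{C}
  cell(0,1) ba: {A}
  cell(1,2) ac: ∅
  cell(0,2) bac: {B,S}

S ∈ T[0,2] ⇒ YES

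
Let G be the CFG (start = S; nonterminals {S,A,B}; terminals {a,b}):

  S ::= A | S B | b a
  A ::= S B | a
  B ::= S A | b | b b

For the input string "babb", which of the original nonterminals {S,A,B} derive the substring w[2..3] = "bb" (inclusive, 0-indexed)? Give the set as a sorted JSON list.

CNF form of G:
  S -> S B | T0 T1 | a
  A -> S B | a
  B -> S A | T0 T0 | b
  T0 -> b
  T1 -> a

Fill CYK table bottom-up, restricted to cells inside w[2..3]:
  [2..2]={B,T0}  "b"  orig:{B}
  [3..3]={B,T0}  "b"  orig:{B}
  [2..3]={B}  "bb"

Original NTs in T[2,3] deriving "bb": ["B"]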